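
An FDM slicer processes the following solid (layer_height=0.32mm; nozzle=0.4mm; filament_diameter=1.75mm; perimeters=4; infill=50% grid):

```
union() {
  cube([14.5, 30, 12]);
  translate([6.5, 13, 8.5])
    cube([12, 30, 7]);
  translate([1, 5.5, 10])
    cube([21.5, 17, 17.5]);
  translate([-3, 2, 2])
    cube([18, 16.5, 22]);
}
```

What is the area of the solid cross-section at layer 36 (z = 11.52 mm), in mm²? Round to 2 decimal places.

At z = 11.52 mm: the 14.5×30 cube contributes its full rectangle (area 435.00 mm²); the cube at (6.5, 13) is present — its section is the full 12×30 rectangle (area 360.00 mm²); the cube at (1, 5.5) is present — its section is the full 21.5×17 rectangle (area 365.50 mm²); the cube at (-3, 2) (footprint 18×16.5) is included at this height (area 297.00 mm²); Combining (union): the regions partially overlap — summed areas 1457.50 mm² minus the doubly-counted overlap 649.25 mm² gives 808.25 mm² — area = 808.25 mm². Overall, the cross-section is a single solid region. Net area = 808.25 mm².

808.25 mm²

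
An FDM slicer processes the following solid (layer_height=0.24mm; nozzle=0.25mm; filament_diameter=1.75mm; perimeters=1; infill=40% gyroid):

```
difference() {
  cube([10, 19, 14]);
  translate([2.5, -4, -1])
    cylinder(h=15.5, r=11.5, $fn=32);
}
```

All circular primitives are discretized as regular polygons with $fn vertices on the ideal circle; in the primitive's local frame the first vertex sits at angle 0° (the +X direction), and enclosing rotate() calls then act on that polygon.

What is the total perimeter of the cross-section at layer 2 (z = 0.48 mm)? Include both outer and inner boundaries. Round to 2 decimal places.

46.87 mm

At z = 0.48 mm: the cube is present — its section is the full 10×19 rectangle (perimeter 58.00 mm); the r=11.5 cylinder at (2.5, -4) gives a regular 32-gon of circumradius 11.5 (constant along its height) (perimeter = 2·32·11.500·sin(180°/32) = 72.14 mm); Subtracting the remaining from the first: starting from the 10×19 cube, the r=11.5 cylinder at (2.5, -4) partially overlaps it — only the 67.80 mm² overlap (of its 412.81 mm²) is removed, clipping the outline — boundary = 46.87 mm. Overall, the cross-section is a single solid region. Total boundary length (outer) = 46.87 mm.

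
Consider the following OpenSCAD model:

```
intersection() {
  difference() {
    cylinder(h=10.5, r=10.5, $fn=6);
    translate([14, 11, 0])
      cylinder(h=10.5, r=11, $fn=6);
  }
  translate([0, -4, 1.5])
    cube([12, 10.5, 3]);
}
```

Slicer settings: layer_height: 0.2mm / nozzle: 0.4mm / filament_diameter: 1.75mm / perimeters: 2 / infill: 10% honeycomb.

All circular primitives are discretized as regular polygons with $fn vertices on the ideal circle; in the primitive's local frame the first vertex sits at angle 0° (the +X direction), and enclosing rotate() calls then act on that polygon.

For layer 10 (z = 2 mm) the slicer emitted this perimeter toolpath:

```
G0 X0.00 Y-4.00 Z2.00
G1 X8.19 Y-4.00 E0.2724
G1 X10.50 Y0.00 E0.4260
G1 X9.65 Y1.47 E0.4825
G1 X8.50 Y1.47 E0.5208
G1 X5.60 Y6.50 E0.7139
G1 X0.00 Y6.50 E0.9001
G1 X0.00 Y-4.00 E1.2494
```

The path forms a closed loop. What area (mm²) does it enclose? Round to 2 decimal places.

Apply the shoelace formula to the sequence of (X, Y) vertices; enclosed area = 87.65 mm².

87.65 mm²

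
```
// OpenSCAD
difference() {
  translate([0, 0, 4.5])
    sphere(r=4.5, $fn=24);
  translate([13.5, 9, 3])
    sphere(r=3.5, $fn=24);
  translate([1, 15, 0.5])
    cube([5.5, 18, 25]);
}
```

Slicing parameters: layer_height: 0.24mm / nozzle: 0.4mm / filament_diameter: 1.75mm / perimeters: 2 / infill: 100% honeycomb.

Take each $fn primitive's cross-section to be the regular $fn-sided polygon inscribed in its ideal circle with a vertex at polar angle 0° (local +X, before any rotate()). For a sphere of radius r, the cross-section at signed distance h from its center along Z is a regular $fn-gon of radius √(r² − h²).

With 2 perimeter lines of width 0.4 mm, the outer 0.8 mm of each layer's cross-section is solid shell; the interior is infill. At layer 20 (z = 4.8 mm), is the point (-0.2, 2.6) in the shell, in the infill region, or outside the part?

infill

At z = 4.8 mm: the r=4.5 sphere contributes a regular 24-gon of circumradius √(4.5²−0.3²) = 4.490; the r=3.5 sphere at (13.5, 9) contributes a regular 24-gon of circumradius √(3.5²−1.8²) = 3.002; the cube at (1, 15) is present — its section is the full 5.5×18 rectangle; Taking the first minus the rest: starting from the r=4.5 sphere, the r=3.5 sphere at (13.5, 9) misses the remaining region (no effect); the 5.5×18 cube at (1, 15) misses the remaining region (no effect) — 1 connected region. Overall, the cross-section is a single solid region. The nearest boundary edge runs (-1.16, 4.34)→(0.00, 4.49); distance from the point to it = 1.85 mm. The point is inside the cross-section and 1.85 mm from the nearest boundary — more than the 0.8 mm shell width (2 × 0.4), so it's in the infill interior.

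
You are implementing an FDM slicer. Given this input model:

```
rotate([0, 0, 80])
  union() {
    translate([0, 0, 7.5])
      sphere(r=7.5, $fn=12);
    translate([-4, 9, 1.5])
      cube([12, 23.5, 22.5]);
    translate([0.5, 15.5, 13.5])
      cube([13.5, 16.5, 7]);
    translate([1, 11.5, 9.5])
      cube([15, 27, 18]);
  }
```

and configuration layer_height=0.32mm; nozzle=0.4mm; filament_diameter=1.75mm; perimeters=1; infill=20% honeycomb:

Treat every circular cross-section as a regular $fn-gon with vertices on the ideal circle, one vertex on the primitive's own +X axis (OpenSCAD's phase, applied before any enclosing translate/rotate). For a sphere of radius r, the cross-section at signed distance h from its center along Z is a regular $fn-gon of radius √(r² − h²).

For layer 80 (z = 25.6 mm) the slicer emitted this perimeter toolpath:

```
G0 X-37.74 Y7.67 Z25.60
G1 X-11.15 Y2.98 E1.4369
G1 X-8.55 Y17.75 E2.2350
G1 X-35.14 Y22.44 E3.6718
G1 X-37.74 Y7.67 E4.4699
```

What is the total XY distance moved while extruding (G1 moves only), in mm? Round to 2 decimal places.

84.00 mm

Sum the Euclidean lengths of each G1 segment: total = 84.00 mm.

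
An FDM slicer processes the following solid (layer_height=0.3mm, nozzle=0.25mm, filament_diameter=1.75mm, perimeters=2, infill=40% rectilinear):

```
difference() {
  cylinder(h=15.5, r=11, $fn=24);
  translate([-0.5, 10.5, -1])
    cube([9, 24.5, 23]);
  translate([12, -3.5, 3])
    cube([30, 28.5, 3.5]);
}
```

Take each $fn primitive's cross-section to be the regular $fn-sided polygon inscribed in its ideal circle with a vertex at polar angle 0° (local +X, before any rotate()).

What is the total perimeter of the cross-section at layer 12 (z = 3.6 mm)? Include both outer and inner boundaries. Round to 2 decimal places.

69.30 mm

At z = 3.6 mm: the r=11 cylinder gives a regular 24-gon of circumradius 11 (constant along its height) (perimeter = 2·24·11.000·sin(180°/24) = 68.92 mm); the cube at (-0.5, 10.5) (footprint 9×24.5) is included at this height (perimeter 67.00 mm); the cube at (12, -3.5) is present — its section is the full 30×28.5 rectangle (perimeter 117.00 mm); Taking the first minus the rest: starting from the r=11 cylinder, the 9×24.5 cube at (-0.5, 10.5) partially overlaps it — only the 1.14 mm² overlap (of its 220.50 mm²) is removed, clipping the outline; the 30×28.5 cube at (12, -3.5) misses the remaining region (no effect) — boundary = 69.30 mm. Overall, the cross-section is a single solid region. Total boundary length (outer) = 69.30 mm.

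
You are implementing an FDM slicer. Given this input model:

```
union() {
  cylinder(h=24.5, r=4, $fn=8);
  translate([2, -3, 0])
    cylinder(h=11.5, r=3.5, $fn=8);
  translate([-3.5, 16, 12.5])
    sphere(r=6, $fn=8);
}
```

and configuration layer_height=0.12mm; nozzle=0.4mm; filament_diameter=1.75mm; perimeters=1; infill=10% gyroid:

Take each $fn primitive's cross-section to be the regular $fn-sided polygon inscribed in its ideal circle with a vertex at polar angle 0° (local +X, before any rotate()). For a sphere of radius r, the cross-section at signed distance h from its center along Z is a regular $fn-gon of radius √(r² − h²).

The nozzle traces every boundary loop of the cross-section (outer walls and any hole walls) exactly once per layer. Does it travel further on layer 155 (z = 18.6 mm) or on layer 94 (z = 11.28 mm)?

Layer 155 (z = 18.6): the r=4 cylinder gives a regular 8-gon of circumradius 4 (constant along its height) (perimeter = 2·8·4.000·sin(180°/8) = 24.49 mm); the cylinder at (2, -3) is not intersected at this z (z outside [0, 11.5]); the sphere at (-3.5, 16) is absent (|z−center|=6.100 > r=6); Merging all regions: only the r=4 cylinder is present, so the union is just that shape — boundary = 24.49 mm. So its perimeter = 24.49 mm. Layer 94 (z = 11.28): the r=4 cylinder gives a regular 8-gon of circumradius 4 (constant along its height) (perimeter = 2·8·4.000·sin(180°/8) = 24.49 mm); the r=3.5 cylinder at (2, -3) gives a regular 8-gon of circumradius 3.5 (constant along its height) (perimeter = 2·8·3.500·sin(180°/8) = 21.43 mm); the sphere at (-3.5, 16): section is a regular 8-gon, circumradius = √(r²−h²) = √(6²−1.22²) = 5.875 (perimeter = 2·8·5.875·sin(180°/8) = 35.97 mm); Merging all regions: the regions partially overlap (shared area 15.16 mm²), so the edge portions inside another operand are dropped and the merged outline is re-measured after clipping — boundary = 66.76 mm. So its perimeter = 66.76 mm. Layer 94 is larger (66.76 vs 24.49 mm).

layer 94 (z = 11.28 mm)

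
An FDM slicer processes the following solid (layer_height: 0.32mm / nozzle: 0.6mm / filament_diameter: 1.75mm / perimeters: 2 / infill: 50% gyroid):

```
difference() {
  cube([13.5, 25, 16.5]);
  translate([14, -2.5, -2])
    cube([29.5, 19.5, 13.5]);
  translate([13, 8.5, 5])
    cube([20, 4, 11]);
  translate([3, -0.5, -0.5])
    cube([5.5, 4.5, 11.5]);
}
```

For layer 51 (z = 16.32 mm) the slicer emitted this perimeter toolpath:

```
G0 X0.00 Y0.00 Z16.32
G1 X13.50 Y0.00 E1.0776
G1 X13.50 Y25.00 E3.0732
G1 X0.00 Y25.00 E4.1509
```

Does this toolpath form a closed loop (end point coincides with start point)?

no

Start point (G0): (0.00, 0.00). End point (last G1): the path does not return to the start — open.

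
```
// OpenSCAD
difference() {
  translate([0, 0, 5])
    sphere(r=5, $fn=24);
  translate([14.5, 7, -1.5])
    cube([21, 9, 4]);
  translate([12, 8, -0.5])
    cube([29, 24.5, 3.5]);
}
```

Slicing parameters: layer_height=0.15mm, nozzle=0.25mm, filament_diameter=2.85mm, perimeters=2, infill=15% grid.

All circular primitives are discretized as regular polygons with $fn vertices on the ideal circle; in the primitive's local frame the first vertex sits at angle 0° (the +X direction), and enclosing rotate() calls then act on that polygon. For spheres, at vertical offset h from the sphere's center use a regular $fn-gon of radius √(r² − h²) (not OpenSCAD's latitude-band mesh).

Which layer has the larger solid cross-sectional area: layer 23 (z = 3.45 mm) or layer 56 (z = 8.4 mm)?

Layer 23 (z = 3.45): the r=5 sphere slices to a regular 24-gon of circumradius 4.754 (√(r²−h²) with h=1.55 from center) (area = (24/2)·4.754²·sin(360°/24) = 70.18 mm²); the cube at (14.5, 7) is absent (z outside [-1.5, 2.5]); the cube at (12, 8) is absent (z outside [-0.5, 3]); After the difference (first − rest): none of the subtracted shapes is present at this height, so the r=5 sphere is unchanged — area = 70.18 mm². So its area = 70.18 mm². Layer 56 (z = 8.4): the r=5 sphere slices to a regular 24-gon of circumradius 3.666 (√(r²−h²) with h=3.4 from center) (area = (24/2)·3.666²·sin(360°/24) = 41.74 mm²); the cube at (14.5, 7) is not intersected at this z (z outside [-1.5, 2.5]); the cube at (12, 8) is not intersected at this z (z outside [-0.5, 3]); Subtracting the remaining from the first: none of the subtracted shapes is present at this height, so the r=5 sphere is unchanged — area = 41.74 mm². So its area = 41.74 mm². Layer 23 is larger (70.18 vs 41.74 mm²).

layer 23 (z = 3.45 mm)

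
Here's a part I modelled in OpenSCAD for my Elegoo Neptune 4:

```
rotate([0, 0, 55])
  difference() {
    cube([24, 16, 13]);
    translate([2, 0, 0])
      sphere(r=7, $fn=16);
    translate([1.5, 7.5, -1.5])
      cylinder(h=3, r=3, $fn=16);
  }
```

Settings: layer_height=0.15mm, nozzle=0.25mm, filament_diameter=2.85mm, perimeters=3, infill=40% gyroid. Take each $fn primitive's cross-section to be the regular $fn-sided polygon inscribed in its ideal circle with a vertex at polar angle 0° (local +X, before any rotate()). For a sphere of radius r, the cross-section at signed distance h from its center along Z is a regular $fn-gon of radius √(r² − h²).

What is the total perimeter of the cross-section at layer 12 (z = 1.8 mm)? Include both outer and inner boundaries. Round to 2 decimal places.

At z = 1.8 mm: the 24×16 cube contributes its full rectangle (perimeter 80.00 mm); the r=7 sphere at (2, 0) contributes a regular 16-gon of circumradius √(7²−1.8²) = 6.765 (perimeter = 2·16·6.765·sin(180°/16) = 42.23 mm); the cylinder at (1.5, 7.5) is not intersected at this z (z outside [-1.5, 1.5]); Subtracting the remaining from the first: starting from the 24×16 cube, the r=7 sphere at (2, 0) partially overlaps it — only the 48.15 mm² overlap (of its 140.09 mm²) is removed, clipping the outline — boundary = 77.47 mm; (rotated 55° about Z; rotation is an isometry so areas/perimeters/island counts are preserved). Overall, the cross-section is a single solid region. Total boundary length (outer) = 77.47 mm.

77.47 mm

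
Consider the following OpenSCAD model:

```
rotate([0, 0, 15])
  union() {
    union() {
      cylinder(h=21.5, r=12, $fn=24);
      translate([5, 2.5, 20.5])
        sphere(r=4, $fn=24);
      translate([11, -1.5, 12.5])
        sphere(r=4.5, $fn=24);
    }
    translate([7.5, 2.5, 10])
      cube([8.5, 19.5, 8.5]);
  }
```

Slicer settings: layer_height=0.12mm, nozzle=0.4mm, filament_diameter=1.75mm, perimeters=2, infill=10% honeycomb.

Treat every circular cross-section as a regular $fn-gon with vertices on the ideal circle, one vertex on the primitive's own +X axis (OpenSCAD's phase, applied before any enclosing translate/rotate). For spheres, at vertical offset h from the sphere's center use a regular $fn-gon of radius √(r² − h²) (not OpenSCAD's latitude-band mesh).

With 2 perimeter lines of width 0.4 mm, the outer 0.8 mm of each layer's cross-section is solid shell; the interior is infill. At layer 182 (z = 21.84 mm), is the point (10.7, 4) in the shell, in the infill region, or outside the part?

At z = 21.84 mm: the cylinder is absent (z outside [0, 21.5]); the sphere at (5, 2.5): section is a regular 24-gon, circumradius = √(r²−h²) = √(4²−1.34²) = 3.769; the sphere at (11, -1.5) is absent (|z−center|=9.340 > r=4.5); Merging all regions: only the r=4 sphere at (5, 2.5) is present, so the union is just that shape — 1 connected region; the cube at (7.5, 2.5) is absent (z outside [10, 18.5]); Taking the union: only that combined region is present, so the union is just that shape — 1 connected region; (whole slice rotated 15° about Z — lengths, areas and connectivity unchanged). Overall, the cross-section is a single solid region. Undo the 15° rotation: the query point maps to (11.371, 1.094) in the un-rotated model frame. The nearest boundary edge runs (8.26, 0.62)→(8.64, 1.52); distance from the point to it = 2.76 mm. The point is not inside any of the regions above, so it lies outside the cross-section (2.76 mm from the nearest boundary).

outside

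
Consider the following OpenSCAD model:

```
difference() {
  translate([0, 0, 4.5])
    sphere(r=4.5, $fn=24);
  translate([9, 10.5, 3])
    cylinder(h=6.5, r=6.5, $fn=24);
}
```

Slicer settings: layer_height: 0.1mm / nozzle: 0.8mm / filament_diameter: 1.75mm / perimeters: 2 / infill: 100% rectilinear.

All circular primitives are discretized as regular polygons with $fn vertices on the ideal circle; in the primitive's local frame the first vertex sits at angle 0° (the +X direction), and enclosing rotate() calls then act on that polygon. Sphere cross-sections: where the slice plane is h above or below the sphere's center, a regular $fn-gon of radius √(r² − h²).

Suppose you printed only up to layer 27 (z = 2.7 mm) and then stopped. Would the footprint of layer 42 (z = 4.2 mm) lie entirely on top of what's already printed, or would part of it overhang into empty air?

part overhangs

Compare the two slices. At z = 2.7: the sphere: section is a regular 24-gon, circumradius = √(r²−h²) = √(4.5²−1.8²) = 4.124 (area = (24/2)·4.124²·sin(360°/24) = 52.83 mm²); the cylinder at (9, 10.5) is not intersected at this z (z outside [3, 9.5]); Taking the first minus the rest: none of the subtracted shapes is present at this height, so the r=4.5 sphere is unchanged — area = 52.83 mm². At z = 4.2: the r=4.5 sphere contributes a regular 24-gon of circumradius √(4.5²−0.3²) = 4.490 (area = (24/2)·4.490²·sin(360°/24) = 62.61 mm²); the r=6.5 cylinder at (9, 10.5) gives a regular 24-gon of circumradius 6.5 (constant along its height) (area = (24/2)·6.500²·sin(360°/24) = 131.22 mm²); After the difference (first − rest): starting from the r=4.5 sphere (62.61 mm²), the r=6.5 cylinder at (9, 10.5) misses the remaining region (no effect) — area = 62.61 mm². Checking containment: at z = 4.2 the cross-section extends beyond the z = 2.7 cross-section by about 9.78 mm².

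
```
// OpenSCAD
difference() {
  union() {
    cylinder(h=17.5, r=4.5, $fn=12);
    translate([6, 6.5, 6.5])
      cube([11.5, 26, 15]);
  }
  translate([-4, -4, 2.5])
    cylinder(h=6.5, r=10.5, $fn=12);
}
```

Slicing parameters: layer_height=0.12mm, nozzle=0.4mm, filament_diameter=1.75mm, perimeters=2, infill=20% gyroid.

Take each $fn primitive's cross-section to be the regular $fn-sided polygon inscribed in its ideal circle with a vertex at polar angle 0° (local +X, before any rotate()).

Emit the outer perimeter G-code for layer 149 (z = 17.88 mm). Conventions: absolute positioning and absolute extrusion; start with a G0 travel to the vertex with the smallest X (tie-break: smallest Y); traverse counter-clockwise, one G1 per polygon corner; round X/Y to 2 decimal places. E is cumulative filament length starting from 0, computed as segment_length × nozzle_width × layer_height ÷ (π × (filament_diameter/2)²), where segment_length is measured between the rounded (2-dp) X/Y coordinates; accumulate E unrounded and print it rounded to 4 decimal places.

G0 X6.00 Y6.50 Z17.88
G1 X17.50 Y6.50 E0.2295
G1 X17.50 Y32.50 E0.7484
G1 X6.00 Y32.50 E0.9778
G1 X6.00 Y6.50 E1.4967

At z = 17.88 mm: the cylinder is not intersected at this z (z outside [0, 17.5]); the cube at (6, 6.5) is present — its section is the full 11.5×26 rectangle; Combining (union): only the 11.5×26 cube at (6, 6.5) is present, so the union is just that shape — 1 connected region; the cylinder at (-4, -4) is not intersected at this z (z outside [2.5, 9]); Subtracting the remaining from the first: none of the subtracted shapes is present at this height, so the result so far is unchanged — 1 connected region. The outline is a single polygon with 4 vertices. Extrusion per mm of travel: 0.4 × 0.12 / (π × 0.875²) = 0.019956. Accumulating E over each segment gives final E = 1.4967.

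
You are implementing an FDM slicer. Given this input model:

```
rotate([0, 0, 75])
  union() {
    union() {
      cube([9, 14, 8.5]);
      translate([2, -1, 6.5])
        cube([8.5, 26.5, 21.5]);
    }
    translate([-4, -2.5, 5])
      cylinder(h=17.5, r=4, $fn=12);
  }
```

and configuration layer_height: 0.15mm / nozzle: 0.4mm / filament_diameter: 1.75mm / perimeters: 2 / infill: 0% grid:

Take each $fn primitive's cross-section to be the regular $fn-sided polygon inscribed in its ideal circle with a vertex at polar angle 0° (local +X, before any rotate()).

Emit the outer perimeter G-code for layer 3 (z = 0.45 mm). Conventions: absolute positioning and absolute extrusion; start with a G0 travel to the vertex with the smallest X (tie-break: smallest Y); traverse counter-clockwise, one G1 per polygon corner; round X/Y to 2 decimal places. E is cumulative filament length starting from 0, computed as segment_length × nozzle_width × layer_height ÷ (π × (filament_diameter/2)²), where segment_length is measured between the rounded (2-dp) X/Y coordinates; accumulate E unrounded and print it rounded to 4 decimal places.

At z = 0.45 mm: the cube is present — its section is the full 9×14 rectangle; the cube at (2, -1) is absent (z outside [6.5, 28]); Taking the union: only the 9×14 cube is present, so the union is just that shape — 1 connected region; the cylinder at (-4, -2.5) is not intersected at this z (z outside [5, 22.5]); Merging all regions: only the result so far is present, so the union is just that shape — 1 connected region; (rotated 75° about Z; rotation is an isometry so areas/perimeters/island counts are preserved). The outline is a single polygon with 4 vertices. Extrusion per mm of travel: 0.4 × 0.15 / (π × 0.875²) = 0.024945. Accumulating E over each segment gives final E = 1.1474.

G0 X-13.52 Y3.62 Z0.45
G1 X0.00 Y0.00 E0.3491
G1 X2.33 Y8.69 E0.5736
G1 X-11.19 Y12.32 E0.9228
G1 X-13.52 Y3.62 E1.1474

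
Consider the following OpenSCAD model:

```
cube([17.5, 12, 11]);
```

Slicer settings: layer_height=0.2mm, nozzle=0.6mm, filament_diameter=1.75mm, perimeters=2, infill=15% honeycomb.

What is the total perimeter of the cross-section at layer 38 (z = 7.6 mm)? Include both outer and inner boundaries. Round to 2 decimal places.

59.00 mm

At z = 7.6 mm: the 17.5×12 cube contributes its full rectangle (perimeter 59.00 mm). Overall, the cross-section is a single solid region. Total boundary length (outer) = 59.00 mm.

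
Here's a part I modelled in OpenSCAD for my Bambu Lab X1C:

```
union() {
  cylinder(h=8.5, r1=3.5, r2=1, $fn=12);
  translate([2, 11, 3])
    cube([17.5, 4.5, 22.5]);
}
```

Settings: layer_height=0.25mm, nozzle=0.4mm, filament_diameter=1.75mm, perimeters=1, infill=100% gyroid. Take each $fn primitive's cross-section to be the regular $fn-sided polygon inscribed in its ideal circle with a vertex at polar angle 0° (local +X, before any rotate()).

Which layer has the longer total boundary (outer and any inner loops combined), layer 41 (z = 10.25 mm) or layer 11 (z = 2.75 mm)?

Layer 41 (z = 10.25): the cone is not intersected at this z (z outside [0, 8.5]); the cube at (2, 11) (footprint 17.5×4.5) is included at this height (perimeter 44.00 mm); Taking the union: only the 17.5×4.5 cube at (2, 11) is present, so the union is just that shape — boundary = 44.00 mm. So its perimeter = 44.00 mm. Layer 11 (z = 2.75): the cone contributes a regular 12-gon of circumradius 2.691 (interpolated between r1=3.5 and r2=1 at t=0.324) (perimeter = 2·12·2.691·sin(180°/12) = 16.72 mm); the cube at (2, 11) is not intersected at this z (z outside [3, 25.5]); Merging all regions: only the cone is present, so the union is just that shape — boundary = 16.72 mm. So its perimeter = 16.72 mm. Layer 41 is larger (44.00 vs 16.72 mm).

layer 41 (z = 10.25 mm)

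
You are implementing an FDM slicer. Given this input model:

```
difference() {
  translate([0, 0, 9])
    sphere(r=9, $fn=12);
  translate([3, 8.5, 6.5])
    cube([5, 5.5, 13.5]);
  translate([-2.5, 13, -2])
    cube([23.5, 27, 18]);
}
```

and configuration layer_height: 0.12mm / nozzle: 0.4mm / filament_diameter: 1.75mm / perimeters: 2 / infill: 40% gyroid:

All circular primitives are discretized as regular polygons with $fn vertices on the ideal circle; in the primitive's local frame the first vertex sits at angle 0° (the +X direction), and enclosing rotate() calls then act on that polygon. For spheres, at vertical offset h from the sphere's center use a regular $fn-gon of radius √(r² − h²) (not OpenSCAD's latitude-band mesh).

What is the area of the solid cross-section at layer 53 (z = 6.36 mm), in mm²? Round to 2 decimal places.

222.09 mm²

At z = 6.36 mm: the r=9 sphere contributes a regular 12-gon of circumradius √(9²−2.64²) = 8.604 (area = (12/2)·8.604²·sin(360°/12) = 222.09 mm²); the cube at (3, 8.5) is not intersected at this z (z outside [6.5, 20]); the cube at (-2.5, 13) is present — its section is the full 23.5×27 rectangle (area 634.50 mm²); Subtracting the remaining from the first: starting from the r=9 sphere (222.09 mm²), the 23.5×27 cube at (-2.5, 13) misses the remaining region (no effect) — area = 222.09 mm². Overall, the cross-section is a single solid region. Net area = 222.09 mm².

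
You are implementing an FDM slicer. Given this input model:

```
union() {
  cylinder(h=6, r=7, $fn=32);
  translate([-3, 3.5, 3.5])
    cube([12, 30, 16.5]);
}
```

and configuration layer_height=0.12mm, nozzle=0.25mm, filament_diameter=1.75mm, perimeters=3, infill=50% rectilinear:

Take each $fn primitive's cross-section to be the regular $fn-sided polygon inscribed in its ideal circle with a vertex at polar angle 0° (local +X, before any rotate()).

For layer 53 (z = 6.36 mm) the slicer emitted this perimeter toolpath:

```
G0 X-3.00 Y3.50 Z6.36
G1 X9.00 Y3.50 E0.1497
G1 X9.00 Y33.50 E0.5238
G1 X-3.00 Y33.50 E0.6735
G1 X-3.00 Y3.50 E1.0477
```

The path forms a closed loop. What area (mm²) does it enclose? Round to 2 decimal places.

360.00 mm²

Apply the shoelace formula to the sequence of (X, Y) vertices; enclosed area = 360.00 mm².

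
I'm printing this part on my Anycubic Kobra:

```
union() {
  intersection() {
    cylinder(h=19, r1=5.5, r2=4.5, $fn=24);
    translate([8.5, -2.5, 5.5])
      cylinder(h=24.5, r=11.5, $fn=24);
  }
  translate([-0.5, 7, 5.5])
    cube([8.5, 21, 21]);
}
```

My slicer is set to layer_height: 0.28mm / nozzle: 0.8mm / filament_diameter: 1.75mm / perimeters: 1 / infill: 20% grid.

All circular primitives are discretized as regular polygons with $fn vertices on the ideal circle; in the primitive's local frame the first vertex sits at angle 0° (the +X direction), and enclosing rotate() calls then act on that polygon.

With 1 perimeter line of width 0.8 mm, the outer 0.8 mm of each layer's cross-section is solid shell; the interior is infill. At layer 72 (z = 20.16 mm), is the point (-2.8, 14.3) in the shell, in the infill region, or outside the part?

outside

At z = 20.16 mm: the cone is absent (z outside [0, 19]); the cylinder at (8.5, -2.5): section is a regular 24-gon, circumradius r=11.5; After intersecting: at least one operand is absent at this height, so nothing remains; the cube at (-0.5, 7) (footprint 8.5×21) is included at this height; Taking the union: only the 8.5×21 cube at (-0.5, 7) is present, so the union is just that shape — 1 connected region. Overall, the cross-section is a single solid region. The nearest boundary edge runs (-0.50, 28.00)→(-0.50, 7.00); distance from the point to it = 2.30 mm. The point is not inside any of the regions above, so it lies outside the cross-section (2.30 mm from the nearest boundary).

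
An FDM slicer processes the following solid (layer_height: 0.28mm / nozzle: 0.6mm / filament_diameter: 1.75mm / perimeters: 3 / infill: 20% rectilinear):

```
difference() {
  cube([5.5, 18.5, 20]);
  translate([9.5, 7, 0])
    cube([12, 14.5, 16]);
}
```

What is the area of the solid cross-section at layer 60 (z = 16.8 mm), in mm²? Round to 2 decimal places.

At z = 16.8 mm: the cube is present — its section is the full 5.5×18.5 rectangle (area 101.75 mm²); the cube at (9.5, 7) is absent (z outside [0, 16]); Subtracting the remaining from the first: none of the subtracted shapes is present at this height, so the 5.5×18.5 cube is unchanged — area = 101.75 mm². Overall, the cross-section is a single solid region. Net area = 101.75 mm².

101.75 mm²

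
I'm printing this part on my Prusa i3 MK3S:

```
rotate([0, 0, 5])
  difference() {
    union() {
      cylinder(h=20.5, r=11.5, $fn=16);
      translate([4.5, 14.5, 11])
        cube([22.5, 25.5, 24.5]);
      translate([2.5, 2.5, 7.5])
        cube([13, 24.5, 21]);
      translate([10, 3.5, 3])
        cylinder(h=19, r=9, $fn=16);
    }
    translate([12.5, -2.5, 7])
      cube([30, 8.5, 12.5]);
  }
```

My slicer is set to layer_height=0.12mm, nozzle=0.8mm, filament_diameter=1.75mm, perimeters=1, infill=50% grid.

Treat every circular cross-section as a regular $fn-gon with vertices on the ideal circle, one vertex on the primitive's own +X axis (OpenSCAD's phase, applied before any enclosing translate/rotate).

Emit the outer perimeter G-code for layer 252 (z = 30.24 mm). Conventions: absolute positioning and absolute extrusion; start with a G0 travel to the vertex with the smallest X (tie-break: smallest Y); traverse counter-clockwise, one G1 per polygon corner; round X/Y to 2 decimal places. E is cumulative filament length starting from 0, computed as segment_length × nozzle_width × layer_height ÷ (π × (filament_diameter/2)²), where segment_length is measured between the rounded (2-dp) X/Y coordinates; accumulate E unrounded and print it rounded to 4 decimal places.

G0 X1.00 Y40.24 Z30.24
G1 X3.22 Y14.84 E1.0176
G1 X25.63 Y16.80 E1.9155
G1 X23.41 Y42.20 E2.9331
G1 X1.00 Y40.24 E3.8310

At z = 30.24 mm: the cylinder does not reach this height (z outside [0, 20.5]); the cube at (4.5, 14.5) is present — its section is the full 22.5×25.5 rectangle; the cube at (2.5, 2.5) does not reach this height (z outside [7.5, 28.5]); the cylinder at (10, 3.5) is not intersected at this z (z outside [3, 22]); Combining (union): only the 22.5×25.5 cube at (4.5, 14.5) is present, so the union is just that shape — 1 connected region; the cube at (12.5, -2.5) is absent (z outside [7, 19.5]); Subtracting the remaining from the first: none of the subtracted shapes is present at this height, so the result so far is unchanged — 1 connected region; (whole slice rotated 5° about Z — lengths, areas and connectivity unchanged). The outline is a single polygon with 4 vertices. Extrusion per mm of travel: 0.8 × 0.12 / (π × 0.875²) = 0.039912. Accumulating E over each segment gives final E = 3.8310.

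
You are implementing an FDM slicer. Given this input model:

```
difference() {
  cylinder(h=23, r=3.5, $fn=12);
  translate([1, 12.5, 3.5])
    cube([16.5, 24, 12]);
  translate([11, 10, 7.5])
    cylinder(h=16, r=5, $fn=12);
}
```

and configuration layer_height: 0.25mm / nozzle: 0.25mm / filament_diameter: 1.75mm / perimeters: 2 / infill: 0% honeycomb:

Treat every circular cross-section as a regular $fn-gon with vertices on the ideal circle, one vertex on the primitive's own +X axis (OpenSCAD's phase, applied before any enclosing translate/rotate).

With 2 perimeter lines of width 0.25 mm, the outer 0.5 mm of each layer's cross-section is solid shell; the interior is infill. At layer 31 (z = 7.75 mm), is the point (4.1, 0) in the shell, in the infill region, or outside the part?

outside

At z = 7.75 mm: the cylinder: section is a regular 12-gon, circumradius r=3.5; the 16.5×24 cube at (1, 12.5) contributes its full rectangle; the r=5 cylinder at (11, 10) contributes a regular 12-gon of circumradius 5; After the difference (first − rest): starting from the r=3.5 cylinder, the 16.5×24 cube at (1, 12.5) misses the remaining region (no effect); the r=5 cylinder at (11, 10) misses the remaining region (no effect) — 1 connected region. Overall, the cross-section is a single solid region. The nearest boundary edge runs (3.03, 1.75)→(3.50, 0.00); distance from the point to it = 0.60 mm. The point is not inside any of the regions above, so it lies outside the cross-section (0.60 mm from the nearest boundary).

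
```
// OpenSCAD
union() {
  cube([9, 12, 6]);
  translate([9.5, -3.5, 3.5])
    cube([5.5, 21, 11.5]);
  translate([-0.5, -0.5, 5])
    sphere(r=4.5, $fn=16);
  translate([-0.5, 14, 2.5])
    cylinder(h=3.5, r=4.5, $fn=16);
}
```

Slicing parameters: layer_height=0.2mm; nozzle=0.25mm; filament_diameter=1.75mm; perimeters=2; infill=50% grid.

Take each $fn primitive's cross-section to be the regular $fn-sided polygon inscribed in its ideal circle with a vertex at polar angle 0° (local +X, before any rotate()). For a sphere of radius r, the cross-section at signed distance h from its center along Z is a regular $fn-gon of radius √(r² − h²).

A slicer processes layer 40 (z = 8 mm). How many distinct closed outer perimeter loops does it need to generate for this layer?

2

At z = 8 mm: the cube does not reach this height (z outside [0, 6]); the cube at (9.5, -3.5) is present — its section is the full 5.5×21 rectangle; the r=4.5 sphere at (-0.5, -0.5) slices to a regular 16-gon of circumradius 3.354 (√(r²−h²) with h=3 from center); the cylinder at (-0.5, 14) does not reach this height (z outside [2.5, 6]); Taking the union: the 2 present regions are separate (no shared area or edge), so areas and boundary lengths simply add and each stays a separate island — 2 connected regions. The result has 2 disconnected regions.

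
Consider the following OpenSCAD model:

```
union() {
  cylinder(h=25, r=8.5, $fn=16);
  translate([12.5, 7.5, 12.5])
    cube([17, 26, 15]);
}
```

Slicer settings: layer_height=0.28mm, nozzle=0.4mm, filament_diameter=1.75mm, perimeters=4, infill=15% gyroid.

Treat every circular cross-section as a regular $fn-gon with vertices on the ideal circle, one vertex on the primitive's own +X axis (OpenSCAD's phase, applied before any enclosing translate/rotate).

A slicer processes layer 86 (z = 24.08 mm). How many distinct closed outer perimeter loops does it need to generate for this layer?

At z = 24.08 mm: the r=8.5 cylinder gives a regular 16-gon of circumradius 8.5 (constant along its height); the cube at (12.5, 7.5) is present — its section is the full 17×26 rectangle; Merging all regions: the 2 present regions are separate (no shared area or edge), so areas and boundary lengths simply add and each stays a separate island — 2 connected regions. The result has 2 disconnected regions.

2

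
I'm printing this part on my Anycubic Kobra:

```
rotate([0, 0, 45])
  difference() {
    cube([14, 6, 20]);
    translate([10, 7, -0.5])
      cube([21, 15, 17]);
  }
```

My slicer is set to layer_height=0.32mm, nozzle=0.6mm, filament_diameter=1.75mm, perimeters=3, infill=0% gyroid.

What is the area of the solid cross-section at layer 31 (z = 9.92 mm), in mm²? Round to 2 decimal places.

At z = 9.92 mm: the 14×6 cube contributes its full rectangle (area 84.00 mm²); the 21×15 cube at (10, 7) contributes its full rectangle (area 315.00 mm²); Subtracting the remaining from the first: starting from the 14×6 cube (84.00 mm²), the 21×15 cube at (10, 7) misses the remaining region (no effect) — area = 84.00 mm²; (rotated 45° about Z; rotation is an isometry so areas/perimeters/island counts are preserved). Overall, the cross-section is a single solid region. Net area = 84.00 mm².

84.00 mm²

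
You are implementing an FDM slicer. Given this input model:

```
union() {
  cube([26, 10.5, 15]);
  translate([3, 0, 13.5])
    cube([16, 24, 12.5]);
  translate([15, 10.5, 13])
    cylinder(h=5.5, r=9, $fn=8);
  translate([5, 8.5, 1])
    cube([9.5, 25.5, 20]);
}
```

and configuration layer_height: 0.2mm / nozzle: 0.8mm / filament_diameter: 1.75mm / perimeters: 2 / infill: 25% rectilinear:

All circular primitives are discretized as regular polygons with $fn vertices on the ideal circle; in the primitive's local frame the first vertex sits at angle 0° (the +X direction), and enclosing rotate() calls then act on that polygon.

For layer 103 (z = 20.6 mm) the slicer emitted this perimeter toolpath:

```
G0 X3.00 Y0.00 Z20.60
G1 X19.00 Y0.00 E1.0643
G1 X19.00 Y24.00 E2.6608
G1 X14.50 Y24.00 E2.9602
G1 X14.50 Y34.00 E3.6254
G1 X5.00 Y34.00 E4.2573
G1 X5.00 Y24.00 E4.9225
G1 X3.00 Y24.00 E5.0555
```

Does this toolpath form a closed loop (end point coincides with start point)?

no

Start point (G0): (3.00, 0.00). End point (last G1): the path does not return to the start — open.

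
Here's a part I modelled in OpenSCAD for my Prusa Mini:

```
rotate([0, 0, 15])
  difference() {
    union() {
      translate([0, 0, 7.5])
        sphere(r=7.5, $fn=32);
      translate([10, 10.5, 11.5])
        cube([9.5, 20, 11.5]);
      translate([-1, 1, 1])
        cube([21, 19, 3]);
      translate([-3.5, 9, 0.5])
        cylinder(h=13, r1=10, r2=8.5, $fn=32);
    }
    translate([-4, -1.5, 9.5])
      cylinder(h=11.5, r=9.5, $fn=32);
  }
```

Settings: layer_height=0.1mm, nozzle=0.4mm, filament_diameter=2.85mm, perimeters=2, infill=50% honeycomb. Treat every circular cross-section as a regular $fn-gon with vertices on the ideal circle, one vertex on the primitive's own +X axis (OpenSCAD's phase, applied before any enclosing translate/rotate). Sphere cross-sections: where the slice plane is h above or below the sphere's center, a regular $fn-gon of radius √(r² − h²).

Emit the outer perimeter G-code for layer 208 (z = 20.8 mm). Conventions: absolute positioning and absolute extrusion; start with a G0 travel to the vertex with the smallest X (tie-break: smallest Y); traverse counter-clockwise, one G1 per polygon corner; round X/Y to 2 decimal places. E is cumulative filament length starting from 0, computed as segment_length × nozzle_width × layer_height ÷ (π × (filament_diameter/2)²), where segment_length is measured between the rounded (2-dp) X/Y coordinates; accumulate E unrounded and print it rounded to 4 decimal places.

G0 X1.77 Y32.05 Z20.80
G1 X6.94 Y12.73 E0.1254
G1 X16.12 Y15.19 E0.1850
G1 X10.94 Y34.51 E0.3104
G1 X1.77 Y32.05 E0.3699

At z = 20.8 mm: the sphere does not reach this height (|z−center|=13.300 > r=7.5); the cube at (10, 10.5) (footprint 9.5×20) is included at this height; the cube at (-1, 1) is not intersected at this z (z outside [1, 4]); the cone at (-3.5, 9) does not reach this height (z outside [0.5, 13.5]); Merging all regions: only the 9.5×20 cube at (10, 10.5) is present, so the union is just that shape — 1 connected region; the cylinder at (-4, -1.5): section is a regular 32-gon, circumradius r=9.5; Taking the first minus the rest: starting from that combined region, the r=9.5 cylinder at (-4, -1.5) misses the remaining region (no effect) — 1 connected region; (whole slice rotated 15° about Z — lengths, areas and connectivity unchanged). The outline is a single polygon with 4 vertices. Extrusion per mm of travel: 0.4 × 0.1 / (π × 1.425²) = 0.006270. Accumulating E over each segment gives final E = 0.3699.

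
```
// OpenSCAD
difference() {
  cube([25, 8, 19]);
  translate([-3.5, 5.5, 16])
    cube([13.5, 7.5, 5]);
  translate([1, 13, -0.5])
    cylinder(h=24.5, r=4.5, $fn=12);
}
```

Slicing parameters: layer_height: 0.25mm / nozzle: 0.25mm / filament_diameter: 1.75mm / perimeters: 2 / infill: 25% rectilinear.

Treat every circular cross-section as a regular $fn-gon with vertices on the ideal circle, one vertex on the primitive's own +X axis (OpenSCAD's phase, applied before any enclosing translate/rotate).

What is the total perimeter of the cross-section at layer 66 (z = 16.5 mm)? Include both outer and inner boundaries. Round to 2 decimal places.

At z = 16.5 mm: the cube is present — its section is the full 25×8 rectangle (perimeter 66.00 mm); the cube at (-3.5, 5.5) (footprint 13.5×7.5) is included at this height (perimeter 42.00 mm); the cylinder at (1, 13): section is a regular 12-gon, circumradius r=4.5 (perimeter = 2·12·4.500·sin(180°/12) = 27.95 mm); Taking the first minus the rest: starting from the 25×8 cube, the 13.5×7.5 cube at (-3.5, 5.5) partially overlaps it — only the 25.00 mm² overlap (of its 101.25 mm²) is removed, clipping the outline; the r=4.5 cylinder at (1, 13) misses the remaining region (no effect) — boundary = 66.00 mm. Overall, the cross-section is a single solid region. Total boundary length (outer) = 66.00 mm.

66.00 mm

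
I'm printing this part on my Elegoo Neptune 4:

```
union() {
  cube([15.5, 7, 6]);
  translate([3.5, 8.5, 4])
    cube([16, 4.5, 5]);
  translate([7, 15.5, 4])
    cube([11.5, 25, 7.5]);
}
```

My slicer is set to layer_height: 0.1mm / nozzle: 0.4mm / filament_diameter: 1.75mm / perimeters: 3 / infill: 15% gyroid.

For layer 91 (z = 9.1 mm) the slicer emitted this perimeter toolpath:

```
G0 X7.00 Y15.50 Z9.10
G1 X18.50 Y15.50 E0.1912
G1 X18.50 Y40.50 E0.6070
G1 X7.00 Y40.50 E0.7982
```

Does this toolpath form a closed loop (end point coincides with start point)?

Start point (G0): (7.00, 15.50). End point (last G1): the path does not return to the start — open.

no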